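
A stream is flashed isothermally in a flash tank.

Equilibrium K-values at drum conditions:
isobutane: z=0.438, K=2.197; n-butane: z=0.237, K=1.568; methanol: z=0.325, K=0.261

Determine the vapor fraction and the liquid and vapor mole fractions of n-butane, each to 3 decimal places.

Material balance + equilibrium reduce to Σ zᵢ(Kᵢ−1)/(1+ψ(Kᵢ−1)) = 0.
g(0) = ΣzᵢKᵢ − 1 = 0.419 and g(1) = 1 − Σzᵢ/Kᵢ = -0.596, so a root lies in (0, 1).
Newton–Raphson from ψ = 0.61:
  ψ = 0.610: g = -0.0343, g' = -0.840 → ψ = 0.569
  ψ = 0.569: g = -0.0010, g' = -0.794 → ψ = 0.568
Converged at ψ = 0.568.
Compositions from xᵢ = zᵢ/(1+ψ(Kᵢ−1)), yᵢ = Kᵢxᵢ:
  isobutane: x = 0.261, y = 0.573
  n-butane: x = 0.179, y = 0.281
  methanol: x = 0.560, y = 0.146

ψ = 0.568, x_n-butane = 0.179, y_n-butane = 0.281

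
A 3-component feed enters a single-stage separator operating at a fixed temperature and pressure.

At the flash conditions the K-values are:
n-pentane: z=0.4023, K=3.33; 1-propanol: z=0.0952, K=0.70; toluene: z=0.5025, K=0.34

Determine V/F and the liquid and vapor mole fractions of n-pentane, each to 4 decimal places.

V/F = 0.4021, x_n-pentane = 0.2077, y_n-pentane = 0.6916

Rachford–Rice: g(V/F) = Σ zᵢ(Kᵢ−1)/(1+V/F(Kᵢ−1)) = 0.
g(0) = ΣzᵢKᵢ − 1 = 0.5771 and g(1) = 1 − Σzᵢ/Kᵢ = -0.7348, so a root lies in (0, 1).
Newton iteration, V/F⁰ = 0.52:
  V/F = 0.5200: g = -0.11495, g' = -0.9660 → V/F = 0.4010
  V/F = 0.4010: g = 0.00111, g' = -0.9996 → V/F = 0.4021
Converged at V/F = 0.4021.
Compositions from xᵢ = zᵢ/(1+V/F(Kᵢ−1)), yᵢ = Kᵢxᵢ:
  n-pentane: x = 0.2077, y = 0.6916
  1-propanol: x = 0.1083, y = 0.0758
  toluene: x = 0.6840, y = 0.2326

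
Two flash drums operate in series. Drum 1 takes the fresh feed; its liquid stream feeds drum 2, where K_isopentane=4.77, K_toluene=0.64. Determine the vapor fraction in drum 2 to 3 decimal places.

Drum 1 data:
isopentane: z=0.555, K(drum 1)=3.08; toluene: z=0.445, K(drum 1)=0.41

Drum 1:
Material balance + equilibrium reduce to Σ zᵢ(Kᵢ−1)/(1+ψ₁(Kᵢ−1)) = 0.
g(0) = ΣzᵢKᵢ − 1 = 0.892 and g(1) = 1 − Σzᵢ/Kᵢ = -0.266, so a root lies in (0, 1).
Newton–Raphson from ψ₁ = 0.31:
  ψ₁ = 0.310: g = 0.3805, g' = -1.120 → ψ₁ = 0.650
  ψ₁ = 0.650: g = 0.0650, g' = -0.842 → ψ₁ = 0.727
Converged at ψ₁ = 0.727.
Drum-1 compositions:
  isopentane: x = 0.221, y = 0.681
  toluene: x = 0.779, y = 0.319
Drum-2 feed = drum-1 liquid: z₂ = (0.2210, 0.7790).
Drum 2:
Rachford–Rice: g(ψ₂) = Σ zᵢ(Kᵢ−1)/(1+ψ₂(Kᵢ−1)) = 0.
g(0) = ΣzᵢKᵢ − 1 = 0.553 and g(1) = 1 − Σzᵢ/Kᵢ = -0.264, so a root lies in (0, 1).
Newton–Raphson from ψ₂ = 0.35:
  ψ₂ = 0.350: g = 0.0383, g' = -0.716 → ψ₂ = 0.403
  ψ₂ = 0.403: g = 0.0023, g' = -0.632 → ψ₂ = 0.407
Converged at ψ₂ = 0.407.
  isopentane: x = 0.087, y = 0.416
  toluene: x = 0.913, y = 0.584

V/F (drum 2) = 0.407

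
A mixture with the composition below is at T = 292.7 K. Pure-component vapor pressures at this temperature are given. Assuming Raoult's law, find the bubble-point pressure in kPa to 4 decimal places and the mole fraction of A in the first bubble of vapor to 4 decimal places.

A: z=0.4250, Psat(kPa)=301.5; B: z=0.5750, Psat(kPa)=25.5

At the bubble point ψ → 0, so ΣzᵢKᵢ = 1 with Kᵢ = Pᵢˢᵃᵗ/P ⇒ P = ΣzᵢPᵢˢᵃᵗ.
P = 0.4250·301.5 + 0.5750·25.5 = 142.8000 kPa
yᵢ = zᵢPᵢˢᵃᵗ/P ⇒ y_A = 0.4250·301.5/142.8000 = 0.8973

Pbub = 142.8000 kPa, y_A = 0.8973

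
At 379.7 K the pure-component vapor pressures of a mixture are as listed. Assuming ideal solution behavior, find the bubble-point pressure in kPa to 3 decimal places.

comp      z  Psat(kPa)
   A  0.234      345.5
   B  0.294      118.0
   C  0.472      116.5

At the bubble point ψ → 0, so ΣzᵢKᵢ = 1 with Kᵢ = Pᵢˢᵃᵗ/P ⇒ P = ΣzᵢPᵢˢᵃᵗ.
P = 0.234·345.5 + 0.294·118.0 + 0.472·116.5 = 170.527 kPa

Pbub = 170.527 kPa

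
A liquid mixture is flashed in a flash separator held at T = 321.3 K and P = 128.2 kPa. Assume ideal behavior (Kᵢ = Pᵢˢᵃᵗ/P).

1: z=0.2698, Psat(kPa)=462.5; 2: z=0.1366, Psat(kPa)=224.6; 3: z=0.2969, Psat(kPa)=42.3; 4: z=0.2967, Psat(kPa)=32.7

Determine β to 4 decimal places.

β = 0.2515

Raoult's law: Kᵢ = Pᵢˢᵃᵗ/P = Pᵢˢᵃᵗ/128.2.
  K_1 = 462.5/128.2 = 3.607644, K_2 = 224.6/128.2 = 1.751950, K_3 = 42.3/128.2 = 0.329953, K_4 = 32.7/128.2 = 0.255070
Let β = V/F and solve Σ zᵢ(Kᵢ−1)/(1+β(Kᵢ−1)) = 0.
g(0) = ΣzᵢKᵢ − 1 = 0.3863 and g(1) = 1 − Σzᵢ/Kᵢ = -1.2158, so a root lies in (0, 1).
Newton–Raphson from β = 0.36:
  β = 0.3600: g = -0.12047, g' = -1.0749 → β = 0.2479
  β = 0.2479: g = 0.00423, g' = -1.1710 → β = 0.2515
Converged at β = 0.2515.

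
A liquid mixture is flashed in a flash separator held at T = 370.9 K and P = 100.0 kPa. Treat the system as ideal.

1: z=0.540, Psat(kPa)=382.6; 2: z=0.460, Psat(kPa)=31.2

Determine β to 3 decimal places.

Raoult's law: Kᵢ = Pᵢˢᵃᵗ/P = Pᵢˢᵃᵗ/100.0.
  K_1 = 382.6/100.0 = 3.82600, K_2 = 31.2/100.0 = 0.31200
Rachford–Rice: g(β) = Σ zᵢ(Kᵢ−1)/(1+β(Kᵢ−1)) = 0.
Feasibility: ΣzᵢKᵢ = 2.210, Σzᵢ/Kᵢ = 1.615 — both > 1, two phases present.
Newton–Raphson from β = 0.5:
  β = 0.500: g = 0.1500, g' = -1.247 → β = 0.620
  β = 0.620: g = 0.0022, g' = -1.232 → β = 0.622
Converged at β = 0.622.

β = 0.622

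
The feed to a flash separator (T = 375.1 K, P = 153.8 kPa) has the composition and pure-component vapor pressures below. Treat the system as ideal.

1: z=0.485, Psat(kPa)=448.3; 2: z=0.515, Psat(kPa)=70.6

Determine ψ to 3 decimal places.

ψ = 0.628

Raoult's law: Kᵢ = Pᵢˢᵃᵗ/P = Pᵢˢᵃᵗ/153.8.
  K_1 = 448.3/153.8 = 2.91482, K_2 = 70.6/153.8 = 0.45904
Material balance + equilibrium reduce to Σ zᵢ(Kᵢ−1)/(1+ψ(Kᵢ−1)) = 0.
Feasibility: ΣzᵢKᵢ = 1.650, Σzᵢ/Kᵢ = 1.288 — both > 1, two phases present.
Newton–Raphson from ψ = 0.5:
  ψ = 0.500: g = 0.0926, g' = -0.747 → ψ = 0.624
  ψ = 0.624: g = 0.0027, g' = -0.713 → ψ = 0.628
Converged at ψ = 0.628.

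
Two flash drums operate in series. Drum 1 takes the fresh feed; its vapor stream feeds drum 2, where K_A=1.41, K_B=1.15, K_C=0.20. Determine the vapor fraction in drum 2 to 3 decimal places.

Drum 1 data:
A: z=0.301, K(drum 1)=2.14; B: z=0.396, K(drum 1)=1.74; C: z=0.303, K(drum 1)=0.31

Drum 1:
Let ψ₁ = V/F and solve Σ zᵢ(Kᵢ−1)/(1+ψ₁(Kᵢ−1)) = 0.
Feasibility: ΣzᵢKᵢ = 1.427, Σzᵢ/Kᵢ = 1.346 — both > 1, two phases present.
Newton iteration, ψ₁⁰ = 0.5:
  ψ₁ = 0.500: g = 0.1133, g' = -0.610 → ψ₁ = 0.686
  ψ₁ = 0.686: g = -0.0097, g' = -0.738 → ψ₁ = 0.672
Converged at ψ₁ = 0.672.
Drum-1 compositions:
  A: x = 0.170, y = 0.365
  B: x = 0.264, y = 0.460
  C: x = 0.565, y = 0.175
Drum-2 feed = drum-1 vapor: z₂ = (0.3647, 0.4601, 0.1752).
Drum 2:
Let ψ₂ = V/F and solve Σ zᵢ(Kᵢ−1)/(1+ψ₂(Kᵢ−1)) = 0.
Check two-phase: ΣzᵢKᵢ = 1.078 > 1 and Σzᵢ/Kᵢ = 1.535 > 1, so g(0) = 0.078 > 0 and g(1) = -0.535 < 0.
Iterate (Newton) starting at ψ₂ = 0.5:
  ψ₂ = 0.500: g = -0.0453, g' = -0.363 → ψ₂ = 0.375
  ψ₂ = 0.375: g = -0.0053, g' = -0.284 → ψ₂ = 0.356
Converged at ψ₂ = 0.356.
  A: x = 0.318, y = 0.449
  B: x = 0.437, y = 0.502
  C: x = 0.245, y = 0.049

V/F (drum 2) = 0.356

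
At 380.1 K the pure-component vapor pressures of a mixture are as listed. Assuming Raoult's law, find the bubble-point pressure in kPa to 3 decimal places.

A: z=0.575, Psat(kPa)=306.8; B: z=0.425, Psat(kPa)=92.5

At the bubble point ψ → 0, so ΣzᵢKᵢ = 1 with Kᵢ = Pᵢˢᵃᵗ/P ⇒ P = ΣzᵢPᵢˢᵃᵗ.
P = 0.575·306.8 + 0.425·92.5 = 215.722 kPa

Pbub = 215.722 kPa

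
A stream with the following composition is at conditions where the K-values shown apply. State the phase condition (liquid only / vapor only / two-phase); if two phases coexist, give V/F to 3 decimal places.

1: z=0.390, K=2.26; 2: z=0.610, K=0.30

ΣzᵢKᵢ = 1.064; Σzᵢ/Kᵢ = 2.206.
Both exceed 1, so a two-phase solution exists.
Material balance + equilibrium reduce to Σ zᵢ(Kᵢ−1)/(1+ψ(Kᵢ−1)) = 0.
Binary case is linear: z₁(K₁−1)(1+ψ(K₂−1)) + z₂(K₂−1)(1+ψ(K₁−1)) = 0
⇒ ψ = [z₁(K₁−1)+z₂(K₂−1)] / [−(K₁−1)(K₂−1)] = 0.0644/0.8820 = 0.073

two-phase, V/F = 0.073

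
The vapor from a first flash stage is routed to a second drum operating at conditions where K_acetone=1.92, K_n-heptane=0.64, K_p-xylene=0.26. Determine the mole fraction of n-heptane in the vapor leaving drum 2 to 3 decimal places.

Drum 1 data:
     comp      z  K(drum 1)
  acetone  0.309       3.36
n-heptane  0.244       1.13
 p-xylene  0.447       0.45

y_n-heptane (drum 2) = 0.178

Drum 1:
Rachford–Rice: g(ψ₁) = Σ zᵢ(Kᵢ−1)/(1+ψ₁(Kᵢ−1)) = 0.
Check two-phase: ΣzᵢKᵢ = 1.515 > 1 and Σzᵢ/Kᵢ = 1.301 > 1, so g(0) = 0.515 > 0 and g(1) = -0.301 < 0.
Iterate (Newton) starting at ψ₁ = 0.5:
  ψ₁ = 0.500: g = 0.0252, g' = -0.623 → ψ₁ = 0.540
  ψ₁ = 0.540: g = 0.0003, g' = -0.610 → ψ₁ = 0.541
Converged at ψ₁ = 0.541.
Drum-1 compositions:
  acetone: x = 0.136, y = 0.456
  n-heptane: x = 0.228, y = 0.258
  p-xylene: x = 0.636, y = 0.286
Drum-2 feed = drum-1 vapor: z₂ = (0.4561, 0.2576, 0.2863).
Drum 2:
Rachford–Rice: g(ψ₂) = Σ zᵢ(Kᵢ−1)/(1+ψ₂(Kᵢ−1)) = 0.
g(0) = ΣzᵢKᵢ − 1 = 0.115 and g(1) = 1 − Σzᵢ/Kᵢ = -0.741, so a root lies in (0, 1).
Iterate (Newton) starting at ψ₂ = 0.47:
  ψ₂ = 0.470: g = -0.1436, g' = -0.605 → ψ₂ = 0.233
  ψ₂ = 0.233: g = -0.0116, g' = -0.530 → ψ₂ = 0.211
Converged at ψ₂ = 0.211.
  acetone: x = 0.382, y = 0.733
  n-heptane: x = 0.279, y = 0.178
  p-xylene: x = 0.339, y = 0.088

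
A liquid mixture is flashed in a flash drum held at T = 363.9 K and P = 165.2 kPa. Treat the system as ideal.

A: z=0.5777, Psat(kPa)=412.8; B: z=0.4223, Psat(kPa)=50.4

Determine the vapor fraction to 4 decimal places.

ψ = 0.5496

Raoult's law: Kᵢ = Pᵢˢᵃᵗ/P = Pᵢˢᵃᵗ/165.2.
  K_A = 412.8/165.2 = 2.498789, K_B = 50.4/165.2 = 0.305085
Material balance + equilibrium reduce to Σ zᵢ(Kᵢ−1)/(1+ψ(Kᵢ−1)) = 0.
g(0) = ΣzᵢKᵢ − 1 = 0.5724 and g(1) = 1 − Σzᵢ/Kᵢ = -0.6154, so a root lies in (0, 1).
Binary case is linear: z₁(K₁−1)(1+ψ(K₂−1)) + z₂(K₂−1)(1+ψ(K₁−1)) = 0
⇒ ψ = [z₁(K₁−1)+z₂(K₂−1)] / [−(K₁−1)(K₂−1)] = 0.57239/1.04153 = 0.5496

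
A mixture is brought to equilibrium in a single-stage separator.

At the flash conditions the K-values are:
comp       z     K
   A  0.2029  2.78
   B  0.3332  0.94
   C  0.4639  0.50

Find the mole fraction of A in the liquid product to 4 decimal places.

Newton–Raphson from β = 0.5:
  β = 0.5000: g = -0.13879, g' = -0.3874 → β = 0.1418
  β = 0.1418: g = 0.01858, g' = -0.5455 → β = 0.1758
  β = 0.1758: g = 0.00056, g' = -0.5135 → β = 0.1769
Converged at β = 0.1769.
Compositions from xᵢ = zᵢ/(1+β(Kᵢ−1)), yᵢ = Kᵢxᵢ:
  A: x = 0.1543, y = 0.4290
  B: x = 0.3368, y = 0.3166
  C: x = 0.5089, y = 0.2545

x_A = 0.1543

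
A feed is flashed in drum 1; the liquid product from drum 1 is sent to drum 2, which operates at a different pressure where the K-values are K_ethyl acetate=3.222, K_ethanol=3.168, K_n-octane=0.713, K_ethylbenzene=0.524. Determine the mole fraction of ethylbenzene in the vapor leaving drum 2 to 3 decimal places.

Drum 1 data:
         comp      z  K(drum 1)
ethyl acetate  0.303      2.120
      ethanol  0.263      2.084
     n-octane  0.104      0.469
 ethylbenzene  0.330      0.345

y_ethylbenzene (drum 2) = 0.349

Drum 1:
Rachford–Rice: g(ψ₁) = Σ zᵢ(Kᵢ−1)/(1+ψ₁(Kᵢ−1)) = 0.
Check two-phase: ΣzᵢKᵢ = 1.353 > 1 and Σzᵢ/Kᵢ = 1.447 > 1, so g(0) = 0.353 > 0 and g(1) = -0.447 < 0.
Newton iteration, ψ₁⁰ = 0.5:
  ψ₁ = 0.500: g = 0.0058, g' = -0.654 → ψ₁ = 0.509
Converged at ψ₁ = 0.509.
Drum-1 compositions:
  ethyl acetate: x = 0.193, y = 0.409
  ethanol: x = 0.169, y = 0.353
  n-octane: x = 0.143, y = 0.067
  ethylbenzene: x = 0.495, y = 0.171
Drum-2 feed = drum-1 liquid: z₂ = (0.1930, 0.1695, 0.1425, 0.4950).
Drum 2:
Rachford–Rice: g(ψ₂) = Σ zᵢ(Kᵢ−1)/(1+ψ₂(Kᵢ−1)) = 0.
Feasibility: ΣzᵢKᵢ = 1.520, Σzᵢ/Kᵢ = 1.258 — both > 1, two phases present.
Iterate (Newton) starting at ψ₂ = 0.5:
  ψ₂ = 0.500: g = 0.0225, g' = -0.606 → ψ₂ = 0.537
  ψ₂ = 0.537: g = 0.0004, g' = -0.587 → ψ₂ = 0.538
Converged at ψ₂ = 0.538.
  ethyl acetate: x = 0.088, y = 0.283
  ethanol: x = 0.078, y = 0.248
  n-octane: x = 0.169, y = 0.120
  ethylbenzene: x = 0.665, y = 0.349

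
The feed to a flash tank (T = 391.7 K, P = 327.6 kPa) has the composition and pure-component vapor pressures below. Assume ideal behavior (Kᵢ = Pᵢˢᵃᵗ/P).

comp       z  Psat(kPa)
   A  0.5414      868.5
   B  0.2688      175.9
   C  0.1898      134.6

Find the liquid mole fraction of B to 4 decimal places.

Raoult's law: Kᵢ = Pᵢˢᵃᵗ/P = Pᵢˢᵃᵗ/327.6.
  K_A = 868.5/327.6 = 2.651099, K_B = 175.9/327.6 = 0.536935, K_C = 134.6/327.6 = 0.410867
Newton iteration, ψ⁰ = 0.41:
  ψ = 0.4100: g = 0.23198, g' = -0.7272 → ψ = 0.7290
  ψ = 0.7290: g = 0.02174, g' = -0.6377 → ψ = 0.7631
  ψ = 0.7631: g = -0.00010, g' = -0.6443 → ψ = 0.7630
Converged at ψ = 0.7630.
Compositions from xᵢ = zᵢ/(1+ψ(Kᵢ−1)), yᵢ = Kᵢxᵢ:
  A: x = 0.2396, y = 0.6352
  B: x = 0.4156, y = 0.2232
  C: x = 0.3448, y = 0.1417

x_B = 0.4156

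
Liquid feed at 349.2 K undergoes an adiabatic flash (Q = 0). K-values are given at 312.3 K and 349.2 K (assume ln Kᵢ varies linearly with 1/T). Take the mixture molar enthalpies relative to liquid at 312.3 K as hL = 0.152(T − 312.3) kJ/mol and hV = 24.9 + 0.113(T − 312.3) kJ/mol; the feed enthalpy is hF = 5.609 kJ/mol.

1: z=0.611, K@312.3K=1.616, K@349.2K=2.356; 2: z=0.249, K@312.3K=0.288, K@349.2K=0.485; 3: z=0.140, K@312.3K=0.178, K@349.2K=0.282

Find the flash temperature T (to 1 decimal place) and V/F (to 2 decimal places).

T = 313.9 K, V/F = 0.22

Adiabatic flash: solve Rachford–Rice at each trial T, then check hF = ψ·hV(T) + (1−ψ)·hL(T).
  T = 312.3 K: K = (1.616, 0.288, 0.178), RR gives ψ = 0.181, H_out = 4.502 kJ/mol
  T = 349.2 K: K = (2.356, 0.485, 0.282), RR gives ψ = 0.730, H_out = 22.724 kJ/mol
  T = 330.8 K: K = (1.973, 0.379, 0.227), RR gives ψ = 0.499, H_out = 14.884 kJ/mol
  T = 321.6 K: K = (1.792, 0.332, 0.202), RR gives ψ = 0.361, H_out = 10.276 kJ/mol
  T = 317.0 K: K = (1.704, 0.310, 0.190), RR gives ψ = 0.279, H_out = 7.613 kJ/mol
  T = 314.6 K: K = (1.659, 0.299, 0.184), RR gives ψ = 0.231, H_out = 6.084 kJ/mol
Linear interpolation between T = 312.3 (H_out = 4.502) and T = 314.6 (H_out = 6.084) on hF = 5.609 gives T ≈ 313.9 K, at which ψ = 0.22.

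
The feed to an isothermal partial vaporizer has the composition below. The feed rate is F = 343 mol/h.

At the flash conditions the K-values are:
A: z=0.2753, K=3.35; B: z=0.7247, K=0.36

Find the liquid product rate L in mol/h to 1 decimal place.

Binary case is linear: z₁(K₁−1)(1+ψ(K₂−1)) + z₂(K₂−1)(1+ψ(K₁−1)) = 0
⇒ ψ = [z₁(K₁−1)+z₂(K₂−1)] / [−(K₁−1)(K₂−1)] = 0.18315/1.50400 = 0.1218
Then V = ψ·F = 0.1218·343 = 41.8 mol/h and L = F − V = 301.2 mol/h.

L = 301.2 mol/h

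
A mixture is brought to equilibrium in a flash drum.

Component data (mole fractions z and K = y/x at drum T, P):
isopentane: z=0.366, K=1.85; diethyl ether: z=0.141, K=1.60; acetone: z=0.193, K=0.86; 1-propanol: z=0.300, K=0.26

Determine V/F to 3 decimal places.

V/F = 0.313

Rachford–Rice: g(V/F) = Σ zᵢ(Kᵢ−1)/(1+V/F(Kᵢ−1)) = 0.
g(0) = ΣzᵢKᵢ − 1 = 0.147 and g(1) = 1 − Σzᵢ/Kᵢ = -0.664, so a root lies in (0, 1).
Iterate (Newton) starting at V/F = 0.41:
  V/F = 0.410: g = -0.0488, g' = -0.521 → V/F = 0.316
  V/F = 0.316: g = -0.0019, g' = -0.484 → V/F = 0.313
Converged at V/F = 0.313.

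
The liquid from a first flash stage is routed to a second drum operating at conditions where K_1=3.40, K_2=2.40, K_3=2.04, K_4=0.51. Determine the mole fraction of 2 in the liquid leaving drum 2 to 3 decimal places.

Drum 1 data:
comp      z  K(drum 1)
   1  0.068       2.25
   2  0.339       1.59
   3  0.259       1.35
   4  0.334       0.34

x_2 (drum 2) = 0.132

Drum 1:
Let ψ₁ = V/F and solve Σ zᵢ(Kᵢ−1)/(1+ψ₁(Kᵢ−1)) = 0.
g(0) = ΣzᵢKᵢ − 1 = 0.155 and g(1) = 1 − Σzᵢ/Kᵢ = -0.418, so a root lies in (0, 1).
Iterate (Newton) starting at ψ₁ = 0.5:
  ψ₁ = 0.500: g = -0.0451, g' = -0.458 → ψ₁ = 0.401
  ψ₁ = 0.401: g = -0.0021, g' = -0.418 → ψ₁ = 0.396
Converged at ψ₁ = 0.396.
Drum-1 compositions:
  1: x = 0.045, y = 0.102
  2: x = 0.275, y = 0.437
  3: x = 0.227, y = 0.307
  4: x = 0.452, y = 0.154
Drum-2 feed = drum-1 liquid: z₂ = (0.0455, 0.2747, 0.2274, 0.4523).
Drum 2:
Newton iteration, ψ₂⁰ = 0.5:
  ψ₂ = 0.500: g = 0.1379, g' = -0.537 → ψ₂ = 0.757
  ψ₂ = 0.757: g = 0.0057, g' = -0.511 → ψ₂ = 0.768
Converged at ψ₂ = 0.768.
  1: x = 0.016, y = 0.054
  2: x = 0.132, y = 0.318
  3: x = 0.126, y = 0.258
  4: x = 0.725, y = 0.370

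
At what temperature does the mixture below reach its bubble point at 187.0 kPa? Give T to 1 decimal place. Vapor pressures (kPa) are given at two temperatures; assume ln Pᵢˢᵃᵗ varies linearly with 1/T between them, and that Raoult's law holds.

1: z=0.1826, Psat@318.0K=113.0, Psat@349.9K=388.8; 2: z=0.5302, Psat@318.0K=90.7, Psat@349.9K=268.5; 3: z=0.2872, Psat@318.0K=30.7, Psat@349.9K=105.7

Bubble-point temperature: ΣzᵢPᵢˢᵃᵗ(T) = P. Interpolate ln Pᵢˢᵃᵗ = aᵢ + bᵢ/T.
  T = 318.0 K: ΣzᵢPᵢˢᵃᵗ = 77.54 kPa
  T = 349.9 K: ΣzᵢPᵢˢᵃᵗ = 243.71 kPa
  T = 333.9 K: ΣzᵢPᵢˢᵃᵗ = 140.93 kPa
  T = 341.9 K: ΣzᵢPᵢˢᵃᵗ = 186.49 kPa
  T = 345.9 K: ΣzᵢPᵢˢᵃᵗ = 213.51 kPa
  T = 343.9 K: ΣzᵢPᵢˢᵃᵗ = 199.62 kPa
Interpolating between 341.9 K and 343.9 K gives T ≈ 342.0 K.

T = 342.0 K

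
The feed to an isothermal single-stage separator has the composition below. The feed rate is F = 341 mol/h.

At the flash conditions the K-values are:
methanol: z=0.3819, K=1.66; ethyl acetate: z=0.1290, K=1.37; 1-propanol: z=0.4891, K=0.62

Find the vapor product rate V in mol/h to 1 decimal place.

Let β = V/F and solve Σ zᵢ(Kᵢ−1)/(1+β(Kᵢ−1)) = 0.
Feasibility: ΣzᵢKᵢ = 1.1139, Σzᵢ/Kᵢ = 1.1131 — both > 1, two phases present.
Newton–Raphson from β = 0.48:
  β = 0.4800: g = 0.00462, g' = -0.2143 → β = 0.5016
Converged at β = 0.5016.
Then V = β·F = 0.5016·341 = 171.0 mol/h and L = F − V = 170.0 mol/h.

V = 171.0 mol/h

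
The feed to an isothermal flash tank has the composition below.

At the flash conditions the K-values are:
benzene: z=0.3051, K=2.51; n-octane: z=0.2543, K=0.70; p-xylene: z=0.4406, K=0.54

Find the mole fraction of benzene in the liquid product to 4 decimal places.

x_benzene = 0.2108

Material balance + equilibrium reduce to Σ zᵢ(Kᵢ−1)/(1+β(Kᵢ−1)) = 0.
Check two-phase: ΣzᵢKᵢ = 1.1817 > 1 and Σzᵢ/Kᵢ = 1.3008 > 1, so g(0) = 0.1817 > 0 and g(1) = -0.3008 < 0.
Iterate (Newton) starting at β = 0.36:
  β = 0.3600: g = -0.02997, g' = -0.4546 → β = 0.2941
  β = 0.2941: g = 0.00098, g' = -0.4858 → β = 0.2961
Converged at β = 0.2961.
Compositions from xᵢ = zᵢ/(1+β(Kᵢ−1)), yᵢ = Kᵢxᵢ:
  benzene: x = 0.2108, y = 0.5292
  n-octane: x = 0.2791, y = 0.1954
  p-xylene: x = 0.5101, y = 0.2754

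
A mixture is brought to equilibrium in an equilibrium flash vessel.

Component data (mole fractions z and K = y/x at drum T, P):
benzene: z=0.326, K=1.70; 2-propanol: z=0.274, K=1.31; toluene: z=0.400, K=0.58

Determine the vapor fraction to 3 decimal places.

Let ψ = V/F and solve Σ zᵢ(Kᵢ−1)/(1+ψ(Kᵢ−1)) = 0.
g(0) = ΣzᵢKᵢ − 1 = 0.145 and g(1) = 1 − Σzᵢ/Kᵢ = -0.091, so a root lies in (0, 1).
Newton–Raphson from ψ = 0.5:
  ψ = 0.500: g = 0.0299, g' = -0.220 → ψ = 0.636
  ψ = 0.636: g = -0.0003, g' = -0.226 → ψ = 0.634
Converged at ψ = 0.634.

ψ = 0.634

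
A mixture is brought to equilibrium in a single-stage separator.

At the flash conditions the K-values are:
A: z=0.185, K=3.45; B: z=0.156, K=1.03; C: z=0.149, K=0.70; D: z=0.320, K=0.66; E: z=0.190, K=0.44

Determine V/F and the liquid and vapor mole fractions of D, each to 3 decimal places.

Material balance + equilibrium reduce to Σ zᵢ(Kᵢ−1)/(1+V/F(Kᵢ−1)) = 0.
g(0) = ΣzᵢKᵢ − 1 = 0.198 and g(1) = 1 − Σzᵢ/Kᵢ = -0.335, so a root lies in (0, 1).
Iterate (Newton) starting at V/F = 0.5:
  V/F = 0.500: g = -0.1231, g' = -0.412 → V/F = 0.201
  V/F = 0.201: g = 0.0242, g' = -0.632 → V/F = 0.239
  V/F = 0.239: g = 0.0010, g' = -0.581 → V/F = 0.241
Converged at V/F = 0.241.
Compositions from xᵢ = zᵢ/(1+V/F(Kᵢ−1)), yᵢ = Kᵢxᵢ:
  A: x = 0.116, y = 0.401
  B: x = 0.155, y = 0.160
  C: x = 0.161, y = 0.112
  D: x = 0.349, y = 0.230
  E: x = 0.220, y = 0.097

V/F = 0.241, x_D = 0.349, y_D = 0.230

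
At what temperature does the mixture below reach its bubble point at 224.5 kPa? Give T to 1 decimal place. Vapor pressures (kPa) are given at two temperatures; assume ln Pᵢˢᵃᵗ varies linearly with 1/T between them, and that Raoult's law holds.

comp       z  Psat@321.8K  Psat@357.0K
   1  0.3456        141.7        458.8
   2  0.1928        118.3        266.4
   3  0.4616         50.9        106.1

T = 351.6 K

Bubble-point temperature: ΣzᵢPᵢˢᵃᵗ(T) = P. Interpolate ln Pᵢˢᵃᵗ = aᵢ + bᵢ/T.
  T = 321.8 K: ΣzᵢPᵢˢᵃᵗ = 95.28 kPa
  T = 357.0 K: ΣzᵢPᵢˢᵃᵗ = 258.90 kPa
  T = 339.4 K: ΣzᵢPᵢˢᵃᵗ = 160.37 kPa
  T = 348.2 K: ΣzᵢPᵢˢᵃᵗ = 204.78 kPa
  T = 352.6 K: ΣzᵢPᵢˢᵃᵗ = 230.53 kPa
  T = 350.4 K: ΣzᵢPᵢˢᵃᵗ = 217.34 kPa
Interpolating between 350.4 K and 352.6 K gives T ≈ 351.6 K.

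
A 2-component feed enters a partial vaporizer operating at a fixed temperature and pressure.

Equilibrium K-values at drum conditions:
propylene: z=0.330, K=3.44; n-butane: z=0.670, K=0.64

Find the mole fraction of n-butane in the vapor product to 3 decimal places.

Material balance + equilibrium reduce to Σ zᵢ(Kᵢ−1)/(1+V/F(Kᵢ−1)) = 0.
Check two-phase: ΣzᵢKᵢ = 1.564 > 1 and Σzᵢ/Kᵢ = 1.143 > 1, so g(0) = 0.564 > 0 and g(1) = -0.143 < 0.
Iterate (Newton) starting at V/F = 0.5:
  V/F = 0.500: g = 0.0686, g' = -0.528 → V/F = 0.630
  V/F = 0.630: g = 0.0055, g' = -0.450 → V/F = 0.642
Converged at V/F = 0.642.
Compositions from xᵢ = zᵢ/(1+V/F(Kᵢ−1)), yᵢ = Kᵢxᵢ:
  propylene: x = 0.129, y = 0.442
  n-butane: x = 0.871, y = 0.558

y_n-butane = 0.558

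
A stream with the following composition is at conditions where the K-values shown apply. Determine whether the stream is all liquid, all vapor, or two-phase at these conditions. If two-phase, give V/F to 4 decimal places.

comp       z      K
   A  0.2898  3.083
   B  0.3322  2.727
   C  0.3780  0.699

all vapor

ΣzᵢKᵢ = 2.0636; Σzᵢ/Kᵢ = 0.7566.
Since Σzᵢ/Kᵢ < 1 the mixture is above its dew point — single vapor phase.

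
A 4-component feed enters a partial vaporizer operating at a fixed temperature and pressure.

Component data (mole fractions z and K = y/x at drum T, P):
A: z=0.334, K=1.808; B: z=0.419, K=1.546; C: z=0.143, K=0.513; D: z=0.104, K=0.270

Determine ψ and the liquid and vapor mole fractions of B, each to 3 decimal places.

Rachford–Rice: g(ψ) = Σ zᵢ(Kᵢ−1)/(1+ψ(Kᵢ−1)) = 0.
Feasibility: ΣzᵢKᵢ = 1.353, Σzᵢ/Kᵢ = 1.120 — both > 1, two phases present.
Newton iteration, ψ⁰ = 0.5:
  ψ = 0.500: g = 0.1603, g' = -0.384 → ψ = 0.917
  ψ = 0.917: g = -0.0481, g' = -0.745 → ψ = 0.853
  ψ = 0.853: g = -0.0042, g' = -0.622 → ψ = 0.846
Converged at ψ = 0.846.
Compositions from xᵢ = zᵢ/(1+ψ(Kᵢ−1)), yᵢ = Kᵢxᵢ:
  A: x = 0.198, y = 0.359
  B: x = 0.287, y = 0.443
  C: x = 0.243, y = 0.125
  D: x = 0.272, y = 0.073

ψ = 0.846, x_B = 0.287, y_B = 0.443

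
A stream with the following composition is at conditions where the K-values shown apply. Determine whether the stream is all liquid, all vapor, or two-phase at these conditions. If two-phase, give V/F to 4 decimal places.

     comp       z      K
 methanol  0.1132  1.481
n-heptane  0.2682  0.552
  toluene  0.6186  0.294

ΣzᵢKᵢ = 0.4976; Σzᵢ/Kᵢ = 2.6664.
Since ΣzᵢKᵢ < 1 the mixture is below its bubble point — single liquid phase.

all liquid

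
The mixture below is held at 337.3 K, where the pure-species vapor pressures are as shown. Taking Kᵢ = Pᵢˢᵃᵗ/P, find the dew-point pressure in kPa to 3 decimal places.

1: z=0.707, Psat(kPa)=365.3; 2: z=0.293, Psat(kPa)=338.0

At the dew point ψ → 1, so Σzᵢ/Kᵢ = 1 with Kᵢ = Pᵢˢᵃᵗ/P ⇒ 1/P = Σzᵢ/Pᵢˢᵃᵗ.
1/P = 0.707/365.3 + 0.293/338.0 = 0.002802 ⇒ P = 356.855 kPa

Pdew = 356.855 kPa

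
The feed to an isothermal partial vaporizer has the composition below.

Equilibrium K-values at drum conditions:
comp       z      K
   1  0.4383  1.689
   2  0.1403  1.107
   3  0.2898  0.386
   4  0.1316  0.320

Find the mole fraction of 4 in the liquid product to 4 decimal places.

x_4 = 0.1445

Rachford–Rice: g(ψ) = Σ zᵢ(Kᵢ−1)/(1+ψ(Kᵢ−1)) = 0.
Feasibility: ΣzᵢKᵢ = 1.0496, Σzᵢ/Kᵢ = 1.5483 — both > 1, two phases present.
Iterate (Newton) starting at ψ = 0.33:
  ψ = 0.3300: g = -0.07799, g' = -0.4126 → ψ = 0.1410
  ψ = 0.1410: g = -0.00374, g' = -0.3798 → ψ = 0.1311
Converged at ψ = 0.1311.
Compositions from xᵢ = zᵢ/(1+ψ(Kᵢ−1)), yᵢ = Kᵢxᵢ:
  1: x = 0.4020, y = 0.6789
  2: x = 0.1384, y = 0.1532
  3: x = 0.3152, y = 0.1217
  4: x = 0.1445, y = 0.0462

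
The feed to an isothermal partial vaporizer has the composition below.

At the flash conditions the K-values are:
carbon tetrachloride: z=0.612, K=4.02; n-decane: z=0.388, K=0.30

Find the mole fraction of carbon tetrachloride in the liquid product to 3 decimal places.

Rachford–Rice: g(ψ) = Σ zᵢ(Kᵢ−1)/(1+ψ(Kᵢ−1)) = 0.
g(0) = ΣzᵢKᵢ − 1 = 1.577 and g(1) = 1 − Σzᵢ/Kᵢ = -0.446, so a root lies in (0, 1).
Iterate (Newton) starting at ψ = 0.5:
  ψ = 0.500: g = 0.3185, g' = -1.336 → ψ = 0.738
  ψ = 0.738: g = 0.0100, g' = -1.350 → ψ = 0.746
Converged at ψ = 0.746.
Compositions from xᵢ = zᵢ/(1+ψ(Kᵢ−1)), yᵢ = Kᵢxᵢ:
  carbon tetrachloride: x = 0.188, y = 0.756
  n-decane: x = 0.812, y = 0.244

x_carbon tetrachloride = 0.188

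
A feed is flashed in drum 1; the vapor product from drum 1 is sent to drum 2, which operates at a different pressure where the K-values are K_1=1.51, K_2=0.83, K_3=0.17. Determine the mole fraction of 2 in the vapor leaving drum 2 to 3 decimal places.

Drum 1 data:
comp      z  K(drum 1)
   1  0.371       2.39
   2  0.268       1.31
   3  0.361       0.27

y_2 (drum 2) = 0.274

Drum 1:
Let ψ₁ = V/F and solve Σ zᵢ(Kᵢ−1)/(1+ψ₁(Kᵢ−1)) = 0.
Check two-phase: ΣzᵢKᵢ = 1.335 > 1 and Σzᵢ/Kᵢ = 1.697 > 1, so g(0) = 0.335 > 0 and g(1) = -0.697 < 0.
Iterate (Newton) starting at ψ₁ = 0.43:
  ψ₁ = 0.430: g = 0.0120, g' = -0.710 → ψ₁ = 0.447
Converged at ψ₁ = 0.447.
Drum-1 compositions:
  1: x = 0.229, y = 0.547
  2: x = 0.235, y = 0.308
  3: x = 0.536, y = 0.145
Drum-2 feed = drum-1 vapor: z₂ = (0.5470, 0.3084, 0.1447).
Drum 2:
Rachford–Rice: g(ψ₂) = Σ zᵢ(Kᵢ−1)/(1+ψ₂(Kᵢ−1)) = 0.
Feasibility: ΣzᵢKᵢ = 1.106, Σzᵢ/Kᵢ = 1.585 — both > 1, two phases present.
Iterate (Newton) starting at ψ₂ = 0.48:
  ψ₂ = 0.480: g = -0.0325, g' = -0.378 → ψ₂ = 0.394
  ψ₂ = 0.394: g = -0.0022, g' = -0.329 → ψ₂ = 0.387
Converged at ψ₂ = 0.387.
  1: x = 0.457, y = 0.690
  2: x = 0.330, y = 0.274
  3: x = 0.213, y = 0.036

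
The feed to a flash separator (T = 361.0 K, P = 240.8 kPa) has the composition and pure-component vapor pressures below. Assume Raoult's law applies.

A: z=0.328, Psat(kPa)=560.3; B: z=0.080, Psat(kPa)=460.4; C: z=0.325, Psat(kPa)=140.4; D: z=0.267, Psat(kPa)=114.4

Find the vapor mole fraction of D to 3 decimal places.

y_D = 0.160

Raoult's law: Kᵢ = Pᵢˢᵃᵗ/P = Pᵢˢᵃᵗ/240.8.
  K_A = 560.3/240.8 = 2.32683, K_B = 460.4/240.8 = 1.91196, K_C = 140.4/240.8 = 0.58306, K_D = 114.4/240.8 = 0.47508
Newton iteration, ψ⁰ = 0.35:
  ψ = 0.350: g = 0.0221, g' = -0.495 → ψ = 0.395
Converged at ψ = 0.395.
Compositions from xᵢ = zᵢ/(1+ψ(Kᵢ−1)), yᵢ = Kᵢxᵢ:
  A: x = 0.215, y = 0.501
  B: x = 0.059, y = 0.112
  C: x = 0.389, y = 0.227
  D: x = 0.337, y = 0.160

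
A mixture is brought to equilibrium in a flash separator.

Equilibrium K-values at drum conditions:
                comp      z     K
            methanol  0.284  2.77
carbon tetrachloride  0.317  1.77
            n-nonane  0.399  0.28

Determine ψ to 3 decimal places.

Iterate (Newton) starting at ψ = 0.66:
  ψ = 0.660: g = -0.1537, g' = -1.023 → ψ = 0.510
  ψ = 0.510: g = -0.0143, g' = -0.859 → ψ = 0.493
Converged at ψ = 0.493.

ψ = 0.493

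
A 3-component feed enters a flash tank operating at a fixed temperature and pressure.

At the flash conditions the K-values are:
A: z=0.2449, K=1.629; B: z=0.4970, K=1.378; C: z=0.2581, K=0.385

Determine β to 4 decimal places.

Newton–Raphson from β = 0.57:
  β = 0.5700: g = 0.02354, g' = -0.3320 → β = 0.6409
  β = 0.6409: g = -0.00099, g' = -0.3612 → β = 0.6382
Converged at β = 0.6382.

β = 0.6382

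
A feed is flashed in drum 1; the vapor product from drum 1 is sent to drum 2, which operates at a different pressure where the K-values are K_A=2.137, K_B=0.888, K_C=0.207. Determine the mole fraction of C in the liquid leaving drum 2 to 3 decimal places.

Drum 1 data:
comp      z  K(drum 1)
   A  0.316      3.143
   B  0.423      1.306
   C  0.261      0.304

x_C (drum 2) = 0.279

Drum 1:
Let ψ₁ = V/F and solve Σ zᵢ(Kᵢ−1)/(1+ψ₁(Kᵢ−1)) = 0.
Feasibility: ΣzᵢKᵢ = 1.625, Σzᵢ/Kᵢ = 1.283 — both > 1, two phases present.
Iterate (Newton) starting at ψ₁ = 0.39:
  ψ₁ = 0.390: g = 0.2352, g' = -0.700 → ψ₁ = 0.726
  ψ₁ = 0.726: g = 0.0038, g' = -0.765 → ψ₁ = 0.731
Converged at ψ₁ = 0.731.
Drum-1 compositions:
  A: x = 0.123, y = 0.387
  B: x = 0.346, y = 0.451
  C: x = 0.531, y = 0.161
Drum-2 feed = drum-1 vapor: z₂ = (0.3870, 0.4515, 0.1615).
Drum 2:
Newton–Raphson from ψ₂ = 0.4:
  ψ₂ = 0.400: g = 0.0620, g' = -0.460 → ψ₂ = 0.535
  ψ₂ = 0.535: g = -0.0024, g' = -0.506 → ψ₂ = 0.530
Converged at ψ₂ = 0.530.
  A: x = 0.242, y = 0.516
  B: x = 0.480, y = 0.426
  C: x = 0.279, y = 0.058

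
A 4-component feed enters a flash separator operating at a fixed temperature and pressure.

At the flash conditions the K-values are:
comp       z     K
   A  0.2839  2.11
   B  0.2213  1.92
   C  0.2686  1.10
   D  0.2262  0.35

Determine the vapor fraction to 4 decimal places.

ψ = 0.8047

Let ψ = V/F and solve Σ zᵢ(Kᵢ−1)/(1+ψ(Kᵢ−1)) = 0.
Check two-phase: ΣzᵢKᵢ = 1.3986 > 1 and Σzᵢ/Kᵢ = 1.1403 > 1, so g(0) = 0.3986 > 0 and g(1) = -0.1403 < 0.
Newton iteration, ψ⁰ = 0.67:
  ψ = 0.6700: g = 0.07139, g' = -0.4890 → ψ = 0.8160
  ψ = 0.8160: g = -0.00661, g' = -0.5931 → ψ = 0.8048
  ψ = 0.8048: g = -0.00006, g' = -0.5820 → ψ = 0.8047
Converged at ψ = 0.8047.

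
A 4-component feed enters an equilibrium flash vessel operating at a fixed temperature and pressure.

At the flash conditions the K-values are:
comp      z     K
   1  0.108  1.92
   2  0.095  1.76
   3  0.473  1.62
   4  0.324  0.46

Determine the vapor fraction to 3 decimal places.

Newton–Raphson from ψ = 0.5:
  ψ = 0.500: g = 0.1046, g' = -0.355 → ψ = 0.795
  ψ = 0.795: g = -0.0076, g' = -0.423 → ψ = 0.777
Converged at ψ = 0.777.

ψ = 0.777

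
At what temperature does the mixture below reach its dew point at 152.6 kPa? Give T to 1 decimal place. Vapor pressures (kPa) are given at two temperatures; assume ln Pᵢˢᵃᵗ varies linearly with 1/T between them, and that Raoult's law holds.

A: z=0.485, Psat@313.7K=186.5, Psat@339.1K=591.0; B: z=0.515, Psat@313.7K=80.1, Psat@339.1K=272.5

T = 320.1 K

Dew-point temperature: Σzᵢ·P/Pᵢˢᵃᵗ(T) = 1. Interpolate ln Pᵢˢᵃᵗ = aᵢ + bᵢ/T.
  T = 313.7 K: ΣzᵢP/Pᵢˢᵃᵗ = 1.3780
  T = 339.1 K: ΣzᵢP/Pᵢˢᵃᵗ = 0.4136
  T = 326.4 K: ΣzᵢP/Pᵢˢᵃᵗ = 0.7374
  T = 320.0 K: ΣzᵢP/Pᵢˢᵃᵗ = 1.0042
  T = 323.2 K: ΣzᵢP/Pᵢˢᵃᵗ = 0.8592
  T = 321.6 K: ΣzᵢP/Pᵢˢᵃᵗ = 0.9285
Interpolating between 320.0 K and 321.6 K gives T ≈ 320.1 K.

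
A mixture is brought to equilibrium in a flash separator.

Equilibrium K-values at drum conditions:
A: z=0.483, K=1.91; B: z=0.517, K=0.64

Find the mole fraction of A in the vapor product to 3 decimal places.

y_A = 0.541

Let ψ = V/F and solve Σ zᵢ(Kᵢ−1)/(1+ψ(Kᵢ−1)) = 0.
g(0) = ΣzᵢKᵢ − 1 = 0.253 and g(1) = 1 − Σzᵢ/Kᵢ = -0.061, so a root lies in (0, 1).
Newton iteration, ψ⁰ = 0.5:
  ψ = 0.500: g = 0.0751, g' = -0.289 → ψ = 0.760
  ψ = 0.760: g = 0.0035, g' = -0.267 → ψ = 0.774
Converged at ψ = 0.774.
Compositions from xᵢ = zᵢ/(1+ψ(Kᵢ−1)), yᵢ = Kᵢxᵢ:
  A: x = 0.283, y = 0.541
  B: x = 0.717, y = 0.459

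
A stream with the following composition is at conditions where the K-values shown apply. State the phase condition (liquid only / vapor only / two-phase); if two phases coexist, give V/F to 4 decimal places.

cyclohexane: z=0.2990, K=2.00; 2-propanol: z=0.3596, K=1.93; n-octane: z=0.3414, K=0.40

ΣzᵢKᵢ = 1.4286; Σzᵢ/Kᵢ = 1.1893.
Both exceed 1, so a two-phase solution exists.
Let ψ = V/F and solve Σ zᵢ(Kᵢ−1)/(1+ψ(Kᵢ−1)) = 0.
Newton iteration, ψ⁰ = 0.5:
  ψ = 0.5000: g = 0.13498, g' = -0.5286 → ψ = 0.7553
  ψ = 0.7553: g = -0.00785, g' = -0.6154 → ψ = 0.7426
  ψ = 0.7426: g = -0.00005, g' = -0.6071 → ψ = 0.7425
Converged at ψ = 0.7425.

two-phase, V/F = 0.7425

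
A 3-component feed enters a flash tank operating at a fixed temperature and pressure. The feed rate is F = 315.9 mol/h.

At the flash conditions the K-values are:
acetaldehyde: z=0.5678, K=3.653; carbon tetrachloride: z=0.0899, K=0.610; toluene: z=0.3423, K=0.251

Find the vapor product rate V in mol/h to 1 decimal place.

Newton–Raphson from ψ = 0.5:
  ψ = 0.5000: g = 0.19405, g' = -1.2503 → ψ = 0.6552
  ψ = 0.6552: g = -0.00042, g' = -1.2981 → ψ = 0.6549
Converged at ψ = 0.6549.
Then V = ψ·F = 0.6549·315.9 = 206.9 mol/h and L = F − V = 109.0 mol/h.

V = 206.9 mol/h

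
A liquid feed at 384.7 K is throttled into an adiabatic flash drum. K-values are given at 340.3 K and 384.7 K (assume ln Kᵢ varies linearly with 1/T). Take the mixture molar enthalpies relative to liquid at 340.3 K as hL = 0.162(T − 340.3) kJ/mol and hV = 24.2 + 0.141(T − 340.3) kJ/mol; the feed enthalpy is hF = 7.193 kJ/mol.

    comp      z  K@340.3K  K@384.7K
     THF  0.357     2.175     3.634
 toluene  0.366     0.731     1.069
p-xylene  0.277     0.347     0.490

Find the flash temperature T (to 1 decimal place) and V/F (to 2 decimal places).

Adiabatic flash: solve Rachford–Rice at each trial T, then check hF = ψ·hV(T) + (1−ψ)·hL(T).
  T = 340.3 K: K = (2.175, 0.731, 0.347), RR gives ψ = 0.255, H_out = 6.173 kJ/mol
  T = 384.7 K: K = (3.634, 1.069, 0.490), RR gives ψ = 0.988, H_out = 30.178 kJ/mol
  T = 362.5 K: K = (2.856, 0.894, 0.417), RR gives ψ = 0.647, H_out = 18.955 kJ/mol
  T = 351.4 K: K = (2.503, 0.811, 0.381), RR gives ψ = 0.464, H_out = 12.919 kJ/mol
  T = 345.9 K: K = (2.337, 0.771, 0.364), RR gives ψ = 0.365, H_out = 9.700 kJ/mol
  T = 343.1 K: K = (2.255, 0.751, 0.356), RR gives ψ = 0.312, H_out = 7.974 kJ/mol
  T = 341.7 K: K = (2.215, 0.741, 0.351), RR gives ψ = 0.284, H_out = 7.084 kJ/mol
Linear interpolation between T = 341.7 (H_out = 7.084) and T = 343.1 (H_out = 7.974) on hF = 7.193 gives T ≈ 341.9 K, at which ψ = 0.29.

T = 341.9 K, V/F = 0.29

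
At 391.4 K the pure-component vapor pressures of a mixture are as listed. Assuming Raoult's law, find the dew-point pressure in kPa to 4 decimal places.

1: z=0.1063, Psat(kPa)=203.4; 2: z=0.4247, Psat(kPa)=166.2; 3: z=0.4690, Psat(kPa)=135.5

At the dew point ψ → 1, so Σzᵢ/Kᵢ = 1 with Kᵢ = Pᵢˢᵃᵗ/P ⇒ 1/P = Σzᵢ/Pᵢˢᵃᵗ.
1/P = 0.1063/203.4 + 0.4247/166.2 + 0.4690/135.5 = 0.0065392 ⇒ P = 152.9233 kPa

Pdew = 152.9233 kPa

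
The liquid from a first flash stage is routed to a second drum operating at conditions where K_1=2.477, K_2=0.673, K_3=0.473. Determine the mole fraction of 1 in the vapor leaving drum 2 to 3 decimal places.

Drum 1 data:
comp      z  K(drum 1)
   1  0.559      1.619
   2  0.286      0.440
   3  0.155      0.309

Drum 1:
Iterate (Newton) starting at ψ₁ = 0.5:
  ψ₁ = 0.500: g = -0.1218, g' = -0.471 → ψ₁ = 0.241
  ψ₁ = 0.241: g = -0.0126, g' = -0.389 → ψ₁ = 0.209
Converged at ψ₁ = 0.209.
Drum-1 compositions:
  1: x = 0.495, y = 0.802
  2: x = 0.324, y = 0.142
  3: x = 0.181, y = 0.056
Drum-2 feed = drum-1 liquid: z₂ = (0.4951, 0.3238, 0.1811).
Drum 2:
Rachford–Rice: g(ψ₂) = Σ zᵢ(Kᵢ−1)/(1+ψ₂(Kᵢ−1)) = 0.
Feasibility: ΣzᵢKᵢ = 1.530, Σzᵢ/Kᵢ = 1.064 — both > 1, two phases present.
Iterate (Newton) starting at ψ₂ = 0.5:
  ψ₂ = 0.500: g = 0.1645, g' = -0.500 → ψ₂ = 0.829
  ψ₂ = 0.829: g = 0.0139, g' = -0.442 → ψ₂ = 0.861
Converged at ψ₂ = 0.861.
  1: x = 0.218, y = 0.540
  2: x = 0.451, y = 0.303
  3: x = 0.331, y = 0.157

y_1 (drum 2) = 0.540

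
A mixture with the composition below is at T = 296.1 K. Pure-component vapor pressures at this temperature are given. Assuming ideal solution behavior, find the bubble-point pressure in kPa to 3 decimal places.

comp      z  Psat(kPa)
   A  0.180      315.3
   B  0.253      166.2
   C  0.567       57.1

Pbub = 131.178 kPa

At the bubble point ψ → 0, so ΣzᵢKᵢ = 1 with Kᵢ = Pᵢˢᵃᵗ/P ⇒ P = ΣzᵢPᵢˢᵃᵗ.
P = 0.180·315.3 + 0.253·166.2 + 0.567·57.1 = 131.178 kPa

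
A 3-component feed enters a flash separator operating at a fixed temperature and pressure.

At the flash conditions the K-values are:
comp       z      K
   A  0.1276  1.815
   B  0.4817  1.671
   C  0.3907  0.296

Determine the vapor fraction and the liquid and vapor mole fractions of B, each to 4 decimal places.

ψ = 0.3076, x_B = 0.3993, y_B = 0.6672

Newton iteration, ψ⁰ = 0.5:
  ψ = 0.5000: g = -0.10856, g' = -0.6255 → ψ = 0.3265
  ψ = 0.3265: g = -0.00985, g' = -0.5253 → ψ = 0.3077
  ψ = 0.3077: g = -0.00006, g' = -0.5187 → ψ = 0.3076
Converged at ψ = 0.3076.
Compositions from xᵢ = zᵢ/(1+ψ(Kᵢ−1)), yᵢ = Kᵢxᵢ:
  A: x = 0.1020, y = 0.1852
  B: x = 0.3993, y = 0.6672
  C: x = 0.4987, y = 0.1476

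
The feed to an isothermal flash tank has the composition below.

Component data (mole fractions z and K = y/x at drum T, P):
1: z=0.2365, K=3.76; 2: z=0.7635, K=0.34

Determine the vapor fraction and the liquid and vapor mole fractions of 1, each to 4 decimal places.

Binary case is linear: z₁(K₁−1)(1+ψ(K₂−1)) + z₂(K₂−1)(1+ψ(K₁−1)) = 0
⇒ ψ = [z₁(K₁−1)+z₂(K₂−1)] / [−(K₁−1)(K₂−1)] = 0.14883/1.82160 = 0.0817
Compositions from xᵢ = zᵢ/(1+ψ(Kᵢ−1)), yᵢ = Kᵢxᵢ:
  1: x = 0.1930, y = 0.7256
  2: x = 0.8070, y = 0.2744

ψ = 0.0817, x_1 = 0.1930, y_1 = 0.7256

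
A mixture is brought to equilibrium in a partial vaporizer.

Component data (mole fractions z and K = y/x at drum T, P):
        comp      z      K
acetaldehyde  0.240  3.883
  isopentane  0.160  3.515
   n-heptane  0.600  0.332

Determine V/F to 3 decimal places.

V/F = 0.379

Material balance + equilibrium reduce to Σ zᵢ(Kᵢ−1)/(1+V/F(Kᵢ−1)) = 0.
Feasibility: ΣzᵢKᵢ = 1.694, Σzᵢ/Kᵢ = 1.915 — both > 1, two phases present.
Newton–Raphson from V/F = 0.5:
  V/F = 0.500: g = -0.1402, g' = -1.137 → V/F = 0.377
  V/F = 0.377: g = 0.0027, g' = -1.203 → V/F = 0.379
Converged at V/F = 0.379.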